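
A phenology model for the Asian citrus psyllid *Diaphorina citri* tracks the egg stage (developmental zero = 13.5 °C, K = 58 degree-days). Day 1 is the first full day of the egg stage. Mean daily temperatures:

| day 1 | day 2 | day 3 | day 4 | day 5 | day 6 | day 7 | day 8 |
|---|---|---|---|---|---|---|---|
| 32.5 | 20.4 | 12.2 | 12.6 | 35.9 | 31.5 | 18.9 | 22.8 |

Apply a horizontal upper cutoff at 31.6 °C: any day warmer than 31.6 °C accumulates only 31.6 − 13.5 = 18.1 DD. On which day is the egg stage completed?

Daily DD above 13.5 °C (capped at 18.1): 18.1, 6.9, 0.0, 0.0, 18.1, 18.0, 5.4, 9.3.
Cumulative: 18.1, 25.0, 25.0, 25.0, 43.1, 61.1, 66.5, 75.8.
The total first reaches 58 DD on day 6.

day 6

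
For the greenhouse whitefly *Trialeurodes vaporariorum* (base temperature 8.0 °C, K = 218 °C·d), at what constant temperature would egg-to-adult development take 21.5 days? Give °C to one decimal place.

18.1 °C

Required daily accumulation = 218 / 21.5 = 10.140 DD/day.
T = T_base + 10.140 = 8.0 + 10.140 = 18.140 ≈ 18.1 °C.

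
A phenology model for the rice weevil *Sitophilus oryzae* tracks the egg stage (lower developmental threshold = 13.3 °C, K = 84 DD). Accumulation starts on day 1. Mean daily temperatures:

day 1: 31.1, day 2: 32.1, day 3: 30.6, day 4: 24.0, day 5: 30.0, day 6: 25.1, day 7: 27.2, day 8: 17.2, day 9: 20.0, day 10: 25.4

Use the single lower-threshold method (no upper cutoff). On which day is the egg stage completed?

day 6

Daily DD above 13.3 °C: 17.8, 18.8, 17.3, 10.7, 16.7, 11.8, 13.9, 3.9, 6.7, 12.1.
Cumulative: 17.8, 36.6, 53.9, 64.6, 81.3, 93.1, 107.0, 110.9, 117.6, 129.7.
The total first reaches 84 DD on day 6.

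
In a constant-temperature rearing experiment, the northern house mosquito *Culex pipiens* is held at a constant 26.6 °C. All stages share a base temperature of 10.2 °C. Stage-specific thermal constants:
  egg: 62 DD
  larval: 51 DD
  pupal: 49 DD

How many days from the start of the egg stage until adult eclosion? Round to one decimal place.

Daily accumulation at 26.6 °C = 26.6 − 10.2 = 16.4 DD/day.
Total K = 62 + 51 + 49 = 162 DD.
Total duration = 162 / 16.4 = 9.878 ≈ 9.9 days.

9.9 days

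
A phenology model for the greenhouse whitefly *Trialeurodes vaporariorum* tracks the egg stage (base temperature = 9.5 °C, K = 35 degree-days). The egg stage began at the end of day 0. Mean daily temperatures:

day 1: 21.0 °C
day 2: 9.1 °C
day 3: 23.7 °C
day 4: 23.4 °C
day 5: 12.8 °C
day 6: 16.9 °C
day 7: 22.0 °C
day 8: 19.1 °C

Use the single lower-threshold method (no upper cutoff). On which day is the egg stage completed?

day 4

Daily DD above 9.5 °C: 11.5, 0.0, 14.2, 13.9, 3.3, 7.4, 12.5, 9.6.
Cumulative: 11.5, 11.5, 25.7, 39.6, 42.9, 50.3, 62.8, 72.4.
The total first reaches 35 DD on day 4.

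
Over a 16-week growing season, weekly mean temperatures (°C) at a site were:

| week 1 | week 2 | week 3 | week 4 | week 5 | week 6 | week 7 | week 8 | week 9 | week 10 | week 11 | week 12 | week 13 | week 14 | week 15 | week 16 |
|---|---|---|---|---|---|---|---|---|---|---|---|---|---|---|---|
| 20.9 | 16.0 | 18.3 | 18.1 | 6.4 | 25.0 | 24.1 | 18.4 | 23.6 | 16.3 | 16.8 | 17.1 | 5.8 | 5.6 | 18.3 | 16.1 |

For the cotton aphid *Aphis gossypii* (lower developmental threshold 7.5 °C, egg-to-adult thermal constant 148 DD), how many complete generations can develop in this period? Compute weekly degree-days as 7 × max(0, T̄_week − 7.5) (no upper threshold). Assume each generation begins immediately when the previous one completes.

Weekly DD (7 × max(0, T̄ − 7.5)): 93.8, 59.5, 75.6, 74.2, 0.0, 122.5, 116.2, 76.3, 112.7, 61.6, 65.1, 67.2, 0.0, 0.0, 75.6, 60.2.
Season total = 1060.5 DD.
Complete generations = ⌊1060.5 / 148⌋ = 7.

7 generations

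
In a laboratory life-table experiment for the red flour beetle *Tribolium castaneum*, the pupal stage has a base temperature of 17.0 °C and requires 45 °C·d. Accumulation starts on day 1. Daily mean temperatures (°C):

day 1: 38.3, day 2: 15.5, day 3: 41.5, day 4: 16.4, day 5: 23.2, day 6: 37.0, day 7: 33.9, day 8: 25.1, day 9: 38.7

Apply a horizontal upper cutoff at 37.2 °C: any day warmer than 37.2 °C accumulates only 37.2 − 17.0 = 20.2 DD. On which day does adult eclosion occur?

Daily DD above 17.0 °C (capped at 20.2): 20.2, 0.0, 20.2, 0.0, 6.2, 20.0, 16.9, 8.1, 20.2.
Cumulative: 20.2, 20.2, 40.4, 40.4, 46.6, 66.6, 83.5, 91.6, 111.8.
The total first reaches 45 DD on day 5.

day 5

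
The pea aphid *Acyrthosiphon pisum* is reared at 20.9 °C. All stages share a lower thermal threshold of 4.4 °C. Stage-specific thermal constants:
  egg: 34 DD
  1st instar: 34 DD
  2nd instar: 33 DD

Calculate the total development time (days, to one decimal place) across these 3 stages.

6.1 days

Daily accumulation at 20.9 °C = 20.9 − 4.4 = 16.5 DD/day.
Total K = 34 + 34 + 33 = 101 DD.
Total duration = 101 / 16.5 = 6.121 ≈ 6.1 days.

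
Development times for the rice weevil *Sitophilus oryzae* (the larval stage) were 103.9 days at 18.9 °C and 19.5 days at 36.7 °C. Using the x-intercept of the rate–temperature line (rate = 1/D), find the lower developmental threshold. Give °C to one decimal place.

14.8 °C

Linear rate model ⇒ the product D·(T − T_b) is constant across temperatures.
103.9·(18.9 − T_b) = 19.5·(36.7 − T_b)
T_b = (103.9·18.9 − 19.5·36.7) / (103.9 − 19.5) = 1248.06 / 84.4 = 14.787 °C ≈ 14.8 °C.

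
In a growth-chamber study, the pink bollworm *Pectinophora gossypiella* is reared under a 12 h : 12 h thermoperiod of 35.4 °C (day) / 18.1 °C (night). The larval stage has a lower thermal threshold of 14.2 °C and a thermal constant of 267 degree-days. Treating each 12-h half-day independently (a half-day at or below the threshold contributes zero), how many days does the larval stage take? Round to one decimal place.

21.3 days

Day half: max(0, 35.4 − 14.2) × 0.5 = 21.2 × 0.5 = 10.60 DD.
Night half: max(0, 18.1 − 14.2) × 0.5 = 3.9 × 0.5 = 1.95 DD.
Per 24 h: 12.55 DD/day.
Duration = 267 / 12.55 = 21.275 ≈ 21.3 days.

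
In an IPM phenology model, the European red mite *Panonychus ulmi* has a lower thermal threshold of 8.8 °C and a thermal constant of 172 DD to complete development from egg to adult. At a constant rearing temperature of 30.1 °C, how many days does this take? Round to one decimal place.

8.1 days

Daily accumulation = 30.1 − 8.8 = 21.3 DD/day.
Duration = 172 / 21.3 = 8.075 ≈ 8.1 days.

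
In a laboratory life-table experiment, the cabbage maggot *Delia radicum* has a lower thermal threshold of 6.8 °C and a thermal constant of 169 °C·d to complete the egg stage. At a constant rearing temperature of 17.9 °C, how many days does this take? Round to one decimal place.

Daily accumulation = 17.9 − 6.8 = 11.1 DD/day.
Duration = 169 / 11.1 = 15.225 ≈ 15.2 days.

15.2 days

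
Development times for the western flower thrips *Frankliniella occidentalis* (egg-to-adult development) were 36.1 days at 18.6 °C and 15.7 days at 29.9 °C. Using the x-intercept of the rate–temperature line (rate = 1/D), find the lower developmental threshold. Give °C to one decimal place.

Equal thermal constants: D₁(T₁ − T_b) = D₂(T₂ − T_b).
36.1·(18.6 − T_b) = 15.7·(29.9 − T_b)
T_b = (36.1·18.6 − 15.7·29.9) / (36.1 − 15.7) = 202.03 / 20.4 = 9.903 °C ≈ 9.9 °C.

9.9 °C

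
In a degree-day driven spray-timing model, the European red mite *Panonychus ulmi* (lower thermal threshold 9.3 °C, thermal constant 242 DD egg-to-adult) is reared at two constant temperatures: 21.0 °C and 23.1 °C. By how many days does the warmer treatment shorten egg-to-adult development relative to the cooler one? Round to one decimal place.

At 21.0 °C: 242 / (21.0 − 9.3) = 242 / 11.7 = 20.684 d.
At 23.1 °C: 242 / (23.1 − 9.3) = 242 / 13.8 = 17.536 d.
Difference = |20.684 − 17.536| = 3.148 ≈ 3.1 days.

3.1 days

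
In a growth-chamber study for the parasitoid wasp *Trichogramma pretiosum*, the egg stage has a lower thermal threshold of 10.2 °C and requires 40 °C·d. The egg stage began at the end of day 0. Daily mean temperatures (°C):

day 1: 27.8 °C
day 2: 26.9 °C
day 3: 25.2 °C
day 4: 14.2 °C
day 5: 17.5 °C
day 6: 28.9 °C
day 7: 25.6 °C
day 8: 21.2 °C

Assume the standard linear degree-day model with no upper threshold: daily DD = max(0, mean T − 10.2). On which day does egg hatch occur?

day 3

Daily DD above 10.2 °C: 17.6, 16.7, 15.0, 4.0, 7.3, 18.7, 15.4, 11.0.
Cumulative: 17.6, 34.3, 49.3, 53.3, 60.6, 79.3, 94.7, 105.7.
The total first reaches 40 DD on day 3.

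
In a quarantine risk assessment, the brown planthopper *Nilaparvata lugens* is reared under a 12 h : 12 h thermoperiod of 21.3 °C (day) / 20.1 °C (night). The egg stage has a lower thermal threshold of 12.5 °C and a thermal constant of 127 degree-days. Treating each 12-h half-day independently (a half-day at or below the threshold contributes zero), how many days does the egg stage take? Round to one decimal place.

15.5 days

Day half: max(0, 21.3 − 12.5) × 0.5 = 8.8 × 0.5 = 4.40 DD.
Night half: max(0, 20.1 − 12.5) × 0.5 = 7.6 × 0.5 = 3.80 DD.
Per 24 h: 8.20 DD/day.
Duration = 127 / 8.20 = 15.488 ≈ 15.5 days.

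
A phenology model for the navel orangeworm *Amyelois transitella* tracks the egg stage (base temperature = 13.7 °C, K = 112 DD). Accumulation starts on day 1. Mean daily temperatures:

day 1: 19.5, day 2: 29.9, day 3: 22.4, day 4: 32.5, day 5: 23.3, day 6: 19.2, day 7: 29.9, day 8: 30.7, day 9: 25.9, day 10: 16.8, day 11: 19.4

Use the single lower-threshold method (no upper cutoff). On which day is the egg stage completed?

day 10

Daily DD above 13.7 °C: 5.8, 16.2, 8.7, 18.8, 9.6, 5.5, 16.2, 17.0, 12.2, 3.1, 5.7.
Cumulative: 5.8, 22.0, 30.7, 49.5, 59.1, 64.6, 80.8, 97.8, 110.0, 113.1, 118.8.
The total first reaches 112 DD on day 10.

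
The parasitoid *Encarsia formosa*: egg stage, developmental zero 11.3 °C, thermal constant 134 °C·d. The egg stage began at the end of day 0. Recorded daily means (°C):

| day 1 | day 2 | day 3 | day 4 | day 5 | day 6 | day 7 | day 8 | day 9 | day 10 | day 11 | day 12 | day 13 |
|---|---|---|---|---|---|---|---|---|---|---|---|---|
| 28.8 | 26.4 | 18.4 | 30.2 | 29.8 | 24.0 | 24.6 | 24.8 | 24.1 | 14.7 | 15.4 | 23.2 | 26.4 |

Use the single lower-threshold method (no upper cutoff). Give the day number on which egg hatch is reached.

Daily DD above 11.3 °C: 17.5, 15.1, 7.1, 18.9, 18.5, 12.7, 13.3, 13.5, 12.8, 3.4, 4.1, 11.9, 15.1.
Cumulative: 17.5, 32.6, 39.7, 58.6, 77.1, 89.8, 103.1, 116.6, 129.4, 132.8, 136.9, 148.8, 163.9.
The total first reaches 134 DD on day 11.

day 11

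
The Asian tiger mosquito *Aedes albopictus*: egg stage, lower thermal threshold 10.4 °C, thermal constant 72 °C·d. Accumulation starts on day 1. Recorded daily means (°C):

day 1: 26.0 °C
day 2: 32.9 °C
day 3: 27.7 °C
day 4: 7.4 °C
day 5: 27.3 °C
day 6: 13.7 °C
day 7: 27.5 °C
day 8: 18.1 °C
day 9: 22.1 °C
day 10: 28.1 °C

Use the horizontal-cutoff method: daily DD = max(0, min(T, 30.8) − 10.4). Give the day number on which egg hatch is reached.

Daily DD above 10.4 °C (capped at 20.4): 15.6, 20.4, 17.3, 0.0, 16.9, 3.3, 17.1, 7.7, 11.7, 17.7.
Cumulative: 15.6, 36.0, 53.3, 53.3, 70.2, 73.5, 90.6, 98.3, 110.0, 127.7.
The total first reaches 72 DD on day 6.

day 6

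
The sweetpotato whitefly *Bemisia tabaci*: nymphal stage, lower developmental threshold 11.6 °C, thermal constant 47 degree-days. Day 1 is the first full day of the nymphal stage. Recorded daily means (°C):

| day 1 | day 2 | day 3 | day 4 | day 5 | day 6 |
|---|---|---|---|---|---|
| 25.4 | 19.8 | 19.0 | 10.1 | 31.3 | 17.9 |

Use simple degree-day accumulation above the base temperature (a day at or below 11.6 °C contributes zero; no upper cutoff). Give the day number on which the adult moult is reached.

day 5

Daily DD above 11.6 °C: 13.8, 8.2, 7.4, 0.0, 19.7, 6.3.
Cumulative: 13.8, 22.0, 29.4, 29.4, 49.1, 55.4.
The total first reaches 47 DD on day 5.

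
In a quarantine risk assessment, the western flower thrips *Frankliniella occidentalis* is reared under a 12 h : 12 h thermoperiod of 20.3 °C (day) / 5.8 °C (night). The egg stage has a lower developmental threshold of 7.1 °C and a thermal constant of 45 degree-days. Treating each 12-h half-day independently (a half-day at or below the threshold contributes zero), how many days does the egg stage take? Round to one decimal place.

Day half: max(0, 20.3 − 7.1) × 0.5 = 13.2 × 0.5 = 6.60 DD.
Night half: max(0, 5.8 − 7.1) × 0.5 = 0.0 × 0.5 = 0.00 DD.
Per 24 h: 6.60 DD/day.
Duration = 45 / 6.60 = 6.818 ≈ 6.8 days.

6.8 days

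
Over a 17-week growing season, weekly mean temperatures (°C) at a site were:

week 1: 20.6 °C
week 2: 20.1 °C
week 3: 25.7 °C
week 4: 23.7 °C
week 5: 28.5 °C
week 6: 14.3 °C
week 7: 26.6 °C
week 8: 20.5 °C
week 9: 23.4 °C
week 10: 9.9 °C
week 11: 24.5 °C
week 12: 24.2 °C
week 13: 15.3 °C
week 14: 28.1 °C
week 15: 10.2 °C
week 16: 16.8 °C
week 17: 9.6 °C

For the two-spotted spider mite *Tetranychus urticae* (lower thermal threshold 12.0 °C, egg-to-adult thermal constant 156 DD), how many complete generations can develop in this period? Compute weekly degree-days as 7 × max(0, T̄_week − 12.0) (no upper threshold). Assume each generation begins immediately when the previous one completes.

6 generations

Weekly DD (7 × max(0, T̄ − 12.0)): 60.2, 56.7, 95.9, 81.9, 115.5, 16.1, 102.2, 59.5, 79.8, 0.0, 87.5, 85.4, 23.1, 112.7, 0.0, 33.6, 0.0.
Season total = 1010.1 DD.
Complete generations = ⌊1010.1 / 156⌋ = 6.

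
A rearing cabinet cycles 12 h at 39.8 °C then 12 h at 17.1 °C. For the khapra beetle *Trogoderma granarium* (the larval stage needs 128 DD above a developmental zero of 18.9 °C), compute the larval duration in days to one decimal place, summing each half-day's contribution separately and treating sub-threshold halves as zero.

Day half: max(0, 39.8 − 18.9) × 0.5 = 20.9 × 0.5 = 10.45 DD.
Night half: max(0, 17.1 − 18.9) × 0.5 = 0.0 × 0.5 = 0.00 DD.
Per 24 h: 10.45 DD/day.
Duration = 128 / 10.45 = 12.249 ≈ 12.2 days.

12.2 days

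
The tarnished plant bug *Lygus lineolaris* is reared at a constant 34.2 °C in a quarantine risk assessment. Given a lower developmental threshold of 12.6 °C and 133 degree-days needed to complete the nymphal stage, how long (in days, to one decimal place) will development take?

6.2 days

Daily accumulation = 34.2 − 12.6 = 21.6 DD/day.
Duration = 133 / 21.6 = 6.157 ≈ 6.2 days.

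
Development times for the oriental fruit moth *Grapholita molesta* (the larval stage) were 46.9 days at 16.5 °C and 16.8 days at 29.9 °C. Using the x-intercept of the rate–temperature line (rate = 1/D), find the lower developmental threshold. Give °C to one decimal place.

9.0 °C

Under the model K = D·(T − T_b), so D₁·(T₁ − T_b) = D₂·(T₂ − T_b).
46.9·(16.5 − T_b) = 16.8·(29.9 − T_b)
T_b = (46.9·16.5 − 16.8·29.9) / (46.9 − 16.8) = 271.53 / 30.1 = 9.021 °C ≈ 9.0 °C.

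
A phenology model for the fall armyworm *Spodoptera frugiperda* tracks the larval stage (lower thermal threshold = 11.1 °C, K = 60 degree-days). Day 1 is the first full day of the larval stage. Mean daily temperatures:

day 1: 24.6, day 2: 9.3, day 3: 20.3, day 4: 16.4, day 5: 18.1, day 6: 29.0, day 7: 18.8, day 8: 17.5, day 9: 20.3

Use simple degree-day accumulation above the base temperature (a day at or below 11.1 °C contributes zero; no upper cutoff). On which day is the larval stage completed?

day 7

Daily DD above 11.1 °C: 13.5, 0.0, 9.2, 5.3, 7.0, 17.9, 7.7, 6.4, 9.2.
Cumulative: 13.5, 13.5, 22.7, 28.0, 35.0, 52.9, 60.6, 67.0, 76.2.
The total first reaches 60 DD on day 7.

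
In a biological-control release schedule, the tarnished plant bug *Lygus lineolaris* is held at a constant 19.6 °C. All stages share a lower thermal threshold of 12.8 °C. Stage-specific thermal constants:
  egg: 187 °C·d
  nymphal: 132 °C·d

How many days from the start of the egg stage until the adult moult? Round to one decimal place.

Daily accumulation at 19.6 °C = 19.6 − 12.8 = 6.8 DD/day.
Total K = 187 + 132 = 319 DD.
Total duration = 319 / 6.8 = 46.912 ≈ 46.9 days.

46.9 days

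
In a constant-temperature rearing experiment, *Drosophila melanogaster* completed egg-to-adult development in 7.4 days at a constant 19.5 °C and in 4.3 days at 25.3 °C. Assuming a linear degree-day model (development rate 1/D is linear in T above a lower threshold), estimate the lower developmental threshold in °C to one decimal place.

Under the model K = D·(T − T_b), so D₁·(T₁ − T_b) = D₂·(T₂ − T_b).
7.4·(19.5 − T_b) = 4.3·(25.3 − T_b)
T_b = (7.4·19.5 − 4.3·25.3) / (7.4 − 4.3) = 35.51 / 3.1 = 11.455 °C ≈ 11.5 °C.

11.5 °C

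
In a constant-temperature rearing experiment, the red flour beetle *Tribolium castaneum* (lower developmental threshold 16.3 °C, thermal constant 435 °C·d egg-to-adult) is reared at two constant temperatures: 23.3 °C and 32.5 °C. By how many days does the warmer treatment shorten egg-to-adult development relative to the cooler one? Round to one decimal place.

35.3 days

At 23.3 °C: 435 / (23.3 − 16.3) = 435 / 7.0 = 62.143 d.
At 32.5 °C: 435 / (32.5 − 16.3) = 435 / 16.2 = 26.852 d.
Difference = |62.143 − 26.852| = 35.291 ≈ 35.3 days.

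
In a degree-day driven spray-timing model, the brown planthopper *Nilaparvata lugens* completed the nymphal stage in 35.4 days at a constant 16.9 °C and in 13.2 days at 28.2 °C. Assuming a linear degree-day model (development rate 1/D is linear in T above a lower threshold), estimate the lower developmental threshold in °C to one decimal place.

10.2 °C

Under the model K = D·(T − T_b), so D₁·(T₁ − T_b) = D₂·(T₂ − T_b).
35.4·(16.9 − T_b) = 13.2·(28.2 − T_b)
T_b = (35.4·16.9 − 13.2·28.2) / (35.4 − 13.2) = 226.02 / 22.2 = 10.181 °C ≈ 10.2 °C.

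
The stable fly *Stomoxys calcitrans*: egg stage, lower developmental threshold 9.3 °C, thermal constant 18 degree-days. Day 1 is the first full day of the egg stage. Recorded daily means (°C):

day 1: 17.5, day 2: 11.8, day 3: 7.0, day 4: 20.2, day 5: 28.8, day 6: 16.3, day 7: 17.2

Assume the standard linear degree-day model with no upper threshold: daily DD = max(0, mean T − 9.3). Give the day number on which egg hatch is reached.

day 4

Daily DD above 9.3 °C: 8.2, 2.5, 0.0, 10.9, 19.5, 7.0, 7.9.
Cumulative: 8.2, 10.7, 10.7, 21.6, 41.1, 48.1, 56.0.
The total first reaches 18 DD on day 4.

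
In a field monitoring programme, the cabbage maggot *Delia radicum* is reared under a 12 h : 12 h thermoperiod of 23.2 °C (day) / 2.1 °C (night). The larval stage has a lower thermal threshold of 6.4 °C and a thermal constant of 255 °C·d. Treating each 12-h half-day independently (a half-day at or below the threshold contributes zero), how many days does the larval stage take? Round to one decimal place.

30.4 days

Day half: max(0, 23.2 − 6.4) × 0.5 = 16.8 × 0.5 = 8.40 DD.
Night half: max(0, 2.1 − 6.4) × 0.5 = 0.0 × 0.5 = 0.00 DD.
Per 24 h: 8.40 DD/day.
Duration = 255 / 8.40 = 30.357 ≈ 30.4 days.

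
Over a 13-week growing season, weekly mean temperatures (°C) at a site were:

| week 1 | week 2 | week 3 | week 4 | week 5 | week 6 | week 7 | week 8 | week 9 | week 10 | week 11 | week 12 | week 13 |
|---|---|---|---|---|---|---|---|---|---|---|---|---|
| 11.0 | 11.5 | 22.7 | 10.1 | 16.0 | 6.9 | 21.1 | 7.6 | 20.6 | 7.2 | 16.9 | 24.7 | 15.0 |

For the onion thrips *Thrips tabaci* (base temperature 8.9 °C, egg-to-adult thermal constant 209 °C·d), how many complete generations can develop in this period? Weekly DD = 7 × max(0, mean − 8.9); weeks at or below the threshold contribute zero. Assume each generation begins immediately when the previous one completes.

Weekly DD (7 × max(0, T̄ − 8.9)): 14.7, 18.2, 96.6, 8.4, 49.7, 0.0, 85.4, 0.0, 81.9, 0.0, 56.0, 110.6, 42.7.
Season total = 564.2 DD.
Complete generations = ⌊564.2 / 209⌋ = 2.

2 generations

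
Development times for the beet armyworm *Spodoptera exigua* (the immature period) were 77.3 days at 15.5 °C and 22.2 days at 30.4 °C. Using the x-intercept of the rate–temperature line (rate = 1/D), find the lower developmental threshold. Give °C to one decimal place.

9.5 °C

Equal thermal constants: D₁(T₁ − T_b) = D₂(T₂ − T_b).
77.3·(15.5 − T_b) = 22.2·(30.4 − T_b)
T_b = (77.3·15.5 − 22.2·30.4) / (77.3 − 22.2) = 523.27 / 55.1 = 9.497 °C ≈ 9.5 °C.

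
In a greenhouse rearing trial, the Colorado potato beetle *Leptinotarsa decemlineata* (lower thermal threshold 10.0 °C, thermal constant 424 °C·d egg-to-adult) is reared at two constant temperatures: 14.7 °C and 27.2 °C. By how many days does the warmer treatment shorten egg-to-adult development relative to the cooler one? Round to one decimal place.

At 14.7 °C: 424 / (14.7 − 10.0) = 424 / 4.7 = 90.213 d.
At 27.2 °C: 424 / (27.2 − 10.0) = 424 / 17.2 = 24.651 d.
Difference = |90.213 − 24.651| = 65.562 ≈ 65.6 days.

65.6 days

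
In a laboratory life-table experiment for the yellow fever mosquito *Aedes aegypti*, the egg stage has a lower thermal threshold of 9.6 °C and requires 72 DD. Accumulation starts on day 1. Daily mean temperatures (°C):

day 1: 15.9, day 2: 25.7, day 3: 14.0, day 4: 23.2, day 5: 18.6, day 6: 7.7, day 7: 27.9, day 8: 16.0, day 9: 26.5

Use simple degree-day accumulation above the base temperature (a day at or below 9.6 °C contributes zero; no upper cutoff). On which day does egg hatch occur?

day 8

Daily DD above 9.6 °C: 6.3, 16.1, 4.4, 13.6, 9.0, 0.0, 18.3, 6.4, 16.9.
Cumulative: 6.3, 22.4, 26.8, 40.4, 49.4, 49.4, 67.7, 74.1, 91.0.
The total first reaches 72 DD on day 8.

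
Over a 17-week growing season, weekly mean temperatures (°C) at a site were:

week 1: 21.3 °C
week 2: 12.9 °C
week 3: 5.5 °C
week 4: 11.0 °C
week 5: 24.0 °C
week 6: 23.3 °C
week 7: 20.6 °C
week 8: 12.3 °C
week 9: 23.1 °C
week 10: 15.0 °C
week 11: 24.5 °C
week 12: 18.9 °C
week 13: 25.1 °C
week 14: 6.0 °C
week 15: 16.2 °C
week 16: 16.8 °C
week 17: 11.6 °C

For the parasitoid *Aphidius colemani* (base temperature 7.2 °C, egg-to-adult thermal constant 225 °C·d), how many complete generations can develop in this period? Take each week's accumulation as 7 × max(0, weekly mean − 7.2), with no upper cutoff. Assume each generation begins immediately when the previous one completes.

Weekly DD (7 × max(0, T̄ − 7.2)): 98.7, 39.9, 0.0, 26.6, 117.6, 112.7, 93.8, 35.7, 111.3, 54.6, 121.1, 81.9, 125.3, 0.0, 63.0, 67.2, 30.8.
Season total = 1180.2 DD.
Complete generations = ⌊1180.2 / 225⌋ = 5.

5 generations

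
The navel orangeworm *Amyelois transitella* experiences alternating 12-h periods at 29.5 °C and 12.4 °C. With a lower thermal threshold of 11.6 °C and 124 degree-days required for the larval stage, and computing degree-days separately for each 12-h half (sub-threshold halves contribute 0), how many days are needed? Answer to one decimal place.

Day half: max(0, 29.5 − 11.6) × 0.5 = 17.9 × 0.5 = 8.95 DD.
Night half: max(0, 12.4 − 11.6) × 0.5 = 0.8 × 0.5 = 0.40 DD.
Per 24 h: 9.35 DD/day.
Duration = 124 / 9.35 = 13.262 ≈ 13.3 days.

13.3 days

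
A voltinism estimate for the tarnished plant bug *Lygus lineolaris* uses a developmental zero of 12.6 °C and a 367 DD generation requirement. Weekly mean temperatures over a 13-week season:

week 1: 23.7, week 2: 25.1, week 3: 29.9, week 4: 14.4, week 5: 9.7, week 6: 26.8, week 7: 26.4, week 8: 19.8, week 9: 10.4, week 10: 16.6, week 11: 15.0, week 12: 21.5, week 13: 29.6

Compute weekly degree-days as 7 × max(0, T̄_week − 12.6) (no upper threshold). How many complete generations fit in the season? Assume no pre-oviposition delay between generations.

Weekly DD (7 × max(0, T̄ − 12.6)): 77.7, 87.5, 121.1, 12.6, 0.0, 99.4, 96.6, 50.4, 0.0, 28.0, 16.8, 62.3, 119.0.
Season total = 771.4 DD.
Complete generations = ⌊771.4 / 367⌋ = 2.

2 generations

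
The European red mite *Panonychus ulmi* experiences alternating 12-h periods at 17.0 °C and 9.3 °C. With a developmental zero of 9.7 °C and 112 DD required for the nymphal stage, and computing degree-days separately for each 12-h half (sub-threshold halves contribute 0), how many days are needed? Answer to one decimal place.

Day half: max(0, 17.0 − 9.7) × 0.5 = 7.3 × 0.5 = 3.65 DD.
Night half: max(0, 9.3 − 9.7) × 0.5 = 0.0 × 0.5 = 0.00 DD.
Per 24 h: 3.65 DD/day.
Duration = 112 / 3.65 = 30.685 ≈ 30.7 days.

30.7 days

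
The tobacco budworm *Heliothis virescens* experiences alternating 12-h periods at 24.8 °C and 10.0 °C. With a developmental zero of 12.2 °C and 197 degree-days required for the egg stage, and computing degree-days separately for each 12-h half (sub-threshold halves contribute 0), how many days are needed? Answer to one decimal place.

31.3 days

Day half: max(0, 24.8 − 12.2) × 0.5 = 12.6 × 0.5 = 6.30 DD.
Night half: max(0, 10.0 − 12.2) × 0.5 = 0.0 × 0.5 = 0.00 DD.
Per 24 h: 6.30 DD/day.
Duration = 197 / 6.30 = 31.270 ≈ 31.3 days.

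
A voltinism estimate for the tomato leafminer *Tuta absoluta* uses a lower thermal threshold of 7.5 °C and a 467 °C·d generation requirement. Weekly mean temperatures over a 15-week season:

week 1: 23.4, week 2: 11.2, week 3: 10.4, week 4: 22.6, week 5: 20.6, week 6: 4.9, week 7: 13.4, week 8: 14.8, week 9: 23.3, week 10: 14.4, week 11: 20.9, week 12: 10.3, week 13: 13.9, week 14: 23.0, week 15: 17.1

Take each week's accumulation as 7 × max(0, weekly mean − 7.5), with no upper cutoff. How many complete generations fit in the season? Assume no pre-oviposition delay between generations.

Weekly DD (7 × max(0, T̄ − 7.5)): 111.3, 25.9, 20.3, 105.7, 91.7, 0.0, 41.3, 51.1, 110.6, 48.3, 93.8, 19.6, 44.8, 108.5, 67.2.
Season total = 940.1 DD.
Complete generations = ⌊940.1 / 467⌋ = 2.

2 generations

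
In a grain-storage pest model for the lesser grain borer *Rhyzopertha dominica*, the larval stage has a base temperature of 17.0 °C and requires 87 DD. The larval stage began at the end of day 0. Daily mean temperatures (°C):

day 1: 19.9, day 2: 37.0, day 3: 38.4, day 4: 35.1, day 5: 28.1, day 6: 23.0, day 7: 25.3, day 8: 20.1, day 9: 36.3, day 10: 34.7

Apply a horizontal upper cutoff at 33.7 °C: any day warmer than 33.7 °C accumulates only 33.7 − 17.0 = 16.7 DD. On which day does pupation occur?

day 9

Daily DD above 17.0 °C (capped at 16.7): 2.9, 16.7, 16.7, 16.7, 11.1, 6.0, 8.3, 3.1, 16.7, 16.7.
Cumulative: 2.9, 19.6, 36.3, 53.0, 64.1, 70.1, 78.4, 81.5, 98.2, 114.9.
The total first reaches 87 DD on day 9.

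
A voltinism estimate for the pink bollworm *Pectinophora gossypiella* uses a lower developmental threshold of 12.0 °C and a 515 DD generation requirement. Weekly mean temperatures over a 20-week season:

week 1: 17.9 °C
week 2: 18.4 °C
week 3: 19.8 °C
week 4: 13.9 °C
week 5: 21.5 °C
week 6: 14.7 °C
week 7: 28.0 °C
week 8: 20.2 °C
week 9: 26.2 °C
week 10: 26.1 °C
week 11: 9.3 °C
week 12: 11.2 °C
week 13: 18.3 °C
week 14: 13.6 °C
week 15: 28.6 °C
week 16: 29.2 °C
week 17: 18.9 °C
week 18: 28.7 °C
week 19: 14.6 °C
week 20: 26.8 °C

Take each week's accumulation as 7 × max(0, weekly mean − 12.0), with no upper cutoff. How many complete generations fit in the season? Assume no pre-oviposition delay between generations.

2 generations

Weekly DD (7 × max(0, T̄ − 12.0)): 41.3, 44.8, 54.6, 13.3, 66.5, 18.9, 112.0, 57.4, 99.4, 98.7, 0.0, 0.0, 44.1, 11.2, 116.2, 120.4, 48.3, 116.9, 18.2, 103.6.
Season total = 1185.8 DD.
Complete generations = ⌊1185.8 / 515⌋ = 2.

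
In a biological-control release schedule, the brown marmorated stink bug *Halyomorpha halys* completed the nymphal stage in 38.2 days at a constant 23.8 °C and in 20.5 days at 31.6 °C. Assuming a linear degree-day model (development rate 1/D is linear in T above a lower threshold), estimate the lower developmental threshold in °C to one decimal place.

Under the model K = D·(T − T_b), so D₁·(T₁ − T_b) = D₂·(T₂ − T_b).
38.2·(23.8 − T_b) = 20.5·(31.6 − T_b)
T_b = (38.2·23.8 − 20.5·31.6) / (38.2 − 20.5) = 261.36 / 17.7 = 14.766 °C ≈ 14.8 °C.

14.8 °C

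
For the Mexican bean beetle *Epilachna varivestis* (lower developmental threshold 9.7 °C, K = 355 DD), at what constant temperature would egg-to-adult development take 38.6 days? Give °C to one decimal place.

Required daily accumulation = 355 / 38.6 = 9.197 DD/day.
T = T_base + 9.197 = 9.7 + 9.197 = 18.897 ≈ 18.9 °C.

18.9 °C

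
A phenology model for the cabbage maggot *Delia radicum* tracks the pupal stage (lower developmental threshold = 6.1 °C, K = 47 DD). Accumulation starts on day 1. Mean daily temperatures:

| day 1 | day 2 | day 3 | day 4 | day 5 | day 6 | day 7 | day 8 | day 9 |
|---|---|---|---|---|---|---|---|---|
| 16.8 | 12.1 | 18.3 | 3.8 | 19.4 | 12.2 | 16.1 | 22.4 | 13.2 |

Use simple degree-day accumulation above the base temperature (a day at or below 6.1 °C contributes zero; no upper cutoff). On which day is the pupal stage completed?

day 6

Daily DD above 6.1 °C: 10.7, 6.0, 12.2, 0.0, 13.3, 6.1, 10.0, 16.3, 7.1.
Cumulative: 10.7, 16.7, 28.9, 28.9, 42.2, 48.3, 58.3, 74.6, 81.7.
The total first reaches 47 DD on day 6.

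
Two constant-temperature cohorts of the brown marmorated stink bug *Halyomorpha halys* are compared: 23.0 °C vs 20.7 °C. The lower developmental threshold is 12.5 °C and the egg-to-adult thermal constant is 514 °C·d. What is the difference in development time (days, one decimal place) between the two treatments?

13.7 days

At 23.0 °C: 514 / (23.0 − 12.5) = 514 / 10.5 = 48.952 d.
At 20.7 °C: 514 / (20.7 − 12.5) = 514 / 8.2 = 62.683 d.
Difference = |48.952 − 62.683| = 13.731 ≈ 13.7 days.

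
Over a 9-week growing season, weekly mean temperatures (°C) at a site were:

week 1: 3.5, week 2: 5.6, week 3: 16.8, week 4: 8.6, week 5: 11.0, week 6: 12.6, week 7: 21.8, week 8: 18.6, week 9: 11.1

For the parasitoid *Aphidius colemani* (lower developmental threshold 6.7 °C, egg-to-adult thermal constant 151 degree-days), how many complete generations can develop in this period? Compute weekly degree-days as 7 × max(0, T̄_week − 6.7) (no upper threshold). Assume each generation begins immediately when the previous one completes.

Weekly DD (7 × max(0, T̄ − 6.7)): 0.0, 0.0, 70.7, 13.3, 30.1, 41.3, 105.7, 83.3, 30.8.
Season total = 375.2 DD.
Complete generations = ⌊375.2 / 151⌋ = 2.

2 generations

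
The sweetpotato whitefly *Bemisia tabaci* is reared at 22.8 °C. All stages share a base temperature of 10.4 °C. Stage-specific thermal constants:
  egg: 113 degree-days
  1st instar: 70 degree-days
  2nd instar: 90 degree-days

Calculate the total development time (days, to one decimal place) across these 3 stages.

Daily accumulation at 22.8 °C = 22.8 − 10.4 = 12.4 DD/day.
Total K = 113 + 70 + 90 = 273 DD.
Total duration = 273 / 12.4 = 22.016 ≈ 22.0 days.

22.0 days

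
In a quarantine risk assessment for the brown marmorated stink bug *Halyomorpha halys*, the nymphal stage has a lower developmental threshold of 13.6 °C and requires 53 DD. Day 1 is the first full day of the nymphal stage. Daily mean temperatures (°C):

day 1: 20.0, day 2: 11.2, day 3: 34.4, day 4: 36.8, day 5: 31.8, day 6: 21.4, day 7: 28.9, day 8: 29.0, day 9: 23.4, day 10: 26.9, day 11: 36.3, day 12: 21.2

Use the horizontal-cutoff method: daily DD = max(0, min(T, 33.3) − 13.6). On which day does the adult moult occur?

Daily DD above 13.6 °C (capped at 19.7): 6.4, 0.0, 19.7, 19.7, 18.2, 7.8, 15.3, 15.4, 9.8, 13.3, 19.7, 7.6.
Cumulative: 6.4, 6.4, 26.1, 45.8, 64.0, 71.8, 87.1, 102.5, 112.3, 125.6, 145.3, 152.9.
The total first reaches 53 DD on day 5.

day 5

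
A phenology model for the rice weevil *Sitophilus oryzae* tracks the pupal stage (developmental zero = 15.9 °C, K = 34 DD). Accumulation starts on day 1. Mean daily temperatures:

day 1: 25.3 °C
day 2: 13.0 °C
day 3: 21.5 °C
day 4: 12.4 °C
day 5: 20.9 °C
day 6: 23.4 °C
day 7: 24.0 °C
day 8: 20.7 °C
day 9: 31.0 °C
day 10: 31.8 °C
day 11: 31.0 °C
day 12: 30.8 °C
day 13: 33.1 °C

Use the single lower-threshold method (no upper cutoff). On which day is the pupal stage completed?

day 7

Daily DD above 15.9 °C: 9.4, 0.0, 5.6, 0.0, 5.0, 7.5, 8.1, 4.8, 15.1, 15.9, 15.1, 14.9, 17.2.
Cumulative: 9.4, 9.4, 15.0, 15.0, 20.0, 27.5, 35.6, 40.4, 55.5, 71.4, 86.5, 101.4, 118.6.
The total first reaches 34 DD on day 7.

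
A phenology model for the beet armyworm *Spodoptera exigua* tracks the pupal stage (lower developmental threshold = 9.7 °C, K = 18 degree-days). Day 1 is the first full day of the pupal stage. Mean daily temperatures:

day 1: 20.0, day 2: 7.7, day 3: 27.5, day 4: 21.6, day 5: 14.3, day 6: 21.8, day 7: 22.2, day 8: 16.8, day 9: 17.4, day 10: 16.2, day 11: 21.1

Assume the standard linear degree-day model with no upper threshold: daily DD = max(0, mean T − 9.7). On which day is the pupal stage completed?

day 3

Daily DD above 9.7 °C: 10.3, 0.0, 17.8, 11.9, 4.6, 12.1, 12.5, 7.1, 7.7, 6.5, 11.4.
Cumulative: 10.3, 10.3, 28.1, 40.0, 44.6, 56.7, 69.2, 76.3, 84.0, 90.5, 101.9.
The total first reaches 18 DD on day 3.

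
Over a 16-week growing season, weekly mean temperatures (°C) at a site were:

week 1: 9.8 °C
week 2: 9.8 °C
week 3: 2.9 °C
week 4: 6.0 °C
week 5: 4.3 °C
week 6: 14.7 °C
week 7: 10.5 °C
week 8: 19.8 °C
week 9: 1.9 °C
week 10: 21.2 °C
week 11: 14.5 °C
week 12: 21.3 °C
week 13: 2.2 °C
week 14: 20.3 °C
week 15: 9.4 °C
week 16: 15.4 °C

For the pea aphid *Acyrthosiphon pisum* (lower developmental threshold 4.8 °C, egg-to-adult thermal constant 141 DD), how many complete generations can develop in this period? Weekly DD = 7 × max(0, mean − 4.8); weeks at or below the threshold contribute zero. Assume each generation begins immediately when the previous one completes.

Weekly DD (7 × max(0, T̄ − 4.8)): 35.0, 35.0, 0.0, 8.4, 0.0, 69.3, 39.9, 105.0, 0.0, 114.8, 67.9, 115.5, 0.0, 108.5, 32.2, 74.2.
Season total = 805.7 DD.
Complete generations = ⌊805.7 / 141⌋ = 5.

5 generations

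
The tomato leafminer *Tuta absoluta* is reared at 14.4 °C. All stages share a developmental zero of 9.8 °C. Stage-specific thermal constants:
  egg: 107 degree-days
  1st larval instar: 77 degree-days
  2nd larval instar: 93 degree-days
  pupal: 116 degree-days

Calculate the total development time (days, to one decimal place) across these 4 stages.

85.4 days

Daily accumulation at 14.4 °C = 14.4 − 9.8 = 4.6 DD/day.
Total K = 107 + 77 + 93 + 116 = 393 DD.
Total duration = 393 / 4.6 = 85.435 ≈ 85.4 days.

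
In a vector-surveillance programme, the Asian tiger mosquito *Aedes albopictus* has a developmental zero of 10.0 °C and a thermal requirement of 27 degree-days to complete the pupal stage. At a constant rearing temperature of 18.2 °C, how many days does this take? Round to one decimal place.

3.3 days

Daily accumulation = 18.2 − 10.0 = 8.2 DD/day.
Duration = 27 / 8.2 = 3.293 ≈ 3.3 days.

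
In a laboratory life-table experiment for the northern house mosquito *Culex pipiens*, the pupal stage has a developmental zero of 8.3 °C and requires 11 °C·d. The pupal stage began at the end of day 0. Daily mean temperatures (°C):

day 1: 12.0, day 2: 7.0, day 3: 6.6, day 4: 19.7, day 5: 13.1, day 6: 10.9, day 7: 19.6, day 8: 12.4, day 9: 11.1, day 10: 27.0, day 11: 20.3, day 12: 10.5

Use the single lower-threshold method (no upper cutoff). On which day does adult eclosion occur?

Daily DD above 8.3 °C: 3.7, 0.0, 0.0, 11.4, 4.8, 2.6, 11.3, 4.1, 2.8, 18.7, 12.0, 2.2.
Cumulative: 3.7, 3.7, 3.7, 15.1, 19.9, 22.5, 33.8, 37.9, 40.7, 59.4, 71.4, 73.6.
The total first reaches 11 DD on day 4.

day 4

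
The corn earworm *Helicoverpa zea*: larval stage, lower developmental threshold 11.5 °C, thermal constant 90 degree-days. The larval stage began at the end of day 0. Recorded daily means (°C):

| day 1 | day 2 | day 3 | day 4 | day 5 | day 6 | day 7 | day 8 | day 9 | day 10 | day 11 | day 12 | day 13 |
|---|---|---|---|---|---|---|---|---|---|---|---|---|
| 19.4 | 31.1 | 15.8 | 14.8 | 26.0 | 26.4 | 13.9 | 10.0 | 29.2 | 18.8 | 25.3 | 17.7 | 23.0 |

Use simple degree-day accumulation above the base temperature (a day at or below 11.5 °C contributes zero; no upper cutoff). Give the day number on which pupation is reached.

day 10

Daily DD above 11.5 °C: 7.9, 19.6, 4.3, 3.3, 14.5, 14.9, 2.4, 0.0, 17.7, 7.3, 13.8, 6.2, 11.5.
Cumulative: 7.9, 27.5, 31.8, 35.1, 49.6, 64.5, 66.9, 66.9, 84.6, 91.9, 105.7, 111.9, 123.4.
The total first reaches 90 DD on day 10.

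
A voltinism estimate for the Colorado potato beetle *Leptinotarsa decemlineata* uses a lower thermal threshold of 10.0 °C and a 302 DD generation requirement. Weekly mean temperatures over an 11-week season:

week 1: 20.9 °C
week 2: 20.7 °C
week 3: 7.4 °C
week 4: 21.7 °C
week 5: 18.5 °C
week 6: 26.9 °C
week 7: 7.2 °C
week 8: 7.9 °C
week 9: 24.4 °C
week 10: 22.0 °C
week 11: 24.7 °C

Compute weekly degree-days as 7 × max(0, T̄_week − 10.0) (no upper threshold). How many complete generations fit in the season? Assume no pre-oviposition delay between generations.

Weekly DD (7 × max(0, T̄ − 10.0)): 76.3, 74.9, 0.0, 81.9, 59.5, 118.3, 0.0, 0.0, 100.8, 84.0, 102.9.
Season total = 698.6 DD.
Complete generations = ⌊698.6 / 302⌋ = 2.

2 generations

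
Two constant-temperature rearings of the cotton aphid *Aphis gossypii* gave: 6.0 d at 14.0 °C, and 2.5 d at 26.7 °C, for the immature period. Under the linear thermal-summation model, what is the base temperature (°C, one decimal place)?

Equal thermal constants: D₁(T₁ − T_b) = D₂(T₂ − T_b).
6.0·(14.0 − T_b) = 2.5·(26.7 − T_b)
T_b = (6.0·14.0 − 2.5·26.7) / (6.0 − 2.5) = 17.25 / 3.5 = 4.929 °C ≈ 4.9 °C.

4.9 °C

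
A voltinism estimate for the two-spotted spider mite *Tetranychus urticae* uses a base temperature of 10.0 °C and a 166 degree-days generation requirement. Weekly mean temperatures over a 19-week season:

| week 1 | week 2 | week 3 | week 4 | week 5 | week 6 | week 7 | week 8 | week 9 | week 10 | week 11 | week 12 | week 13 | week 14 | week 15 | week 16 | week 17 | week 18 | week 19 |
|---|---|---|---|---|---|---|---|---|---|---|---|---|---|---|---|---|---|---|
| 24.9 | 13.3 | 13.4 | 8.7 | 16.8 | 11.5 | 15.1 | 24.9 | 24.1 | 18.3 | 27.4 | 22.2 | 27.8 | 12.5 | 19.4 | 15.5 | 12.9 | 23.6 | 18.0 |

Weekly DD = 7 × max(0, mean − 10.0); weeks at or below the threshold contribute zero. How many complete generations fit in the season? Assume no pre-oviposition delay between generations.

6 generations

Weekly DD (7 × max(0, T̄ − 10.0)): 104.3, 23.1, 23.8, 0.0, 47.6, 10.5, 35.7, 104.3, 98.7, 58.1, 121.8, 85.4, 124.6, 17.5, 65.8, 38.5, 20.3, 95.2, 56.0.
Season total = 1131.2 DD.
Complete generations = ⌊1131.2 / 166⌋ = 6.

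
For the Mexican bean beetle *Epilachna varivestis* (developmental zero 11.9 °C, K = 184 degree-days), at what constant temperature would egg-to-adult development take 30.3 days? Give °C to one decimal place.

Required daily accumulation = 184 / 30.3 = 6.073 DD/day.
T = T_base + 6.073 = 11.9 + 6.073 = 17.973 ≈ 18.0 °C.

18.0 °C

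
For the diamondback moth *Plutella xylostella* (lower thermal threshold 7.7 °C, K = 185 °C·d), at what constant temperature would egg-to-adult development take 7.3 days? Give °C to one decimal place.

33.0 °C

Required daily accumulation = 185 / 7.3 = 25.342 DD/day.
T = T_base + 25.342 = 7.7 + 25.342 = 33.042 ≈ 33.0 °C.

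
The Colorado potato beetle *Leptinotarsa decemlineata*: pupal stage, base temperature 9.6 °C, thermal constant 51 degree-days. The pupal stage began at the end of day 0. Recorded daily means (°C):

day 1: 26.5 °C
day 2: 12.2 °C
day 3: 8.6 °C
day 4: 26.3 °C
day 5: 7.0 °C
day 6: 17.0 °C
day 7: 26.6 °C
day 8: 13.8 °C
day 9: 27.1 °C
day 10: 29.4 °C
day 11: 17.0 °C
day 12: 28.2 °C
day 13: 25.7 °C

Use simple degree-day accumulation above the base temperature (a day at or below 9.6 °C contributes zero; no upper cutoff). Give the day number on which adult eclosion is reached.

day 7

Daily DD above 9.6 °C: 16.9, 2.6, 0.0, 16.7, 0.0, 7.4, 17.0, 4.2, 17.5, 19.8, 7.4, 18.6, 16.1.
Cumulative: 16.9, 19.5, 19.5, 36.2, 36.2, 43.6, 60.6, 64.8, 82.3, 102.1, 109.5, 128.1, 144.2.
The total first reaches 51 DD on day 7.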